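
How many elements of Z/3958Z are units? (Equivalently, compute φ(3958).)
Z/3958Z has φ(3958) = 1978 units

An element a ∈ Z/3958Z is a unit iff gcd(a, 3958) = 1, so the number of units is φ(3958). φ is multiplicative, with φ(p^e) = p^e − p^(e−1). Factorise 3958 = 2 · 1979. Then
  φ(3958) = (2 − 1) · (1979 − 1) = 1 · 1978 = 1978.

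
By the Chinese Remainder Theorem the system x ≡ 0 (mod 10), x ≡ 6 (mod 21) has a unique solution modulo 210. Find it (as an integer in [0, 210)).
x ≡ 90 (mod 210); the representative in [0, 210) is 90

The moduli 10, 21 are pairwise coprime, so by the CRT there is a unique solution mod 10·21 = 210.
Solve by successive substitution. Start with x ≡ 0 (mod 10).
  Combine with x ≡ 6 (mod 21): write x = 10·t and require 10·t ≡ 6 (mod 21). Since 10^(−1) ≡ 19 (mod 21), t ≡ 19·6 ≡ 9 (mod 21). So x ≡ 10·9 = 90 (mod 210).
Unique solution in [0, 210): x = 90.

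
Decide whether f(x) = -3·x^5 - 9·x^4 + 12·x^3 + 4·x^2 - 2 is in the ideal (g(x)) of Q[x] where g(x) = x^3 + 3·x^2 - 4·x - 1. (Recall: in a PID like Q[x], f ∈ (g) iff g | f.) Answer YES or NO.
In Q[x] the ideal (g) consists of all multiples of g, so f ∈ (g) iff g | f, i.e. iff the remainder of f on division by g is 0. Divide f by g (g is monic, so eliminate the leading term of the running remainder at each step):
  leading term -3·x^5: subtract (-3·x^2)·g(x) = -3·x^5 - 9·x^4 + 12·x^3 + 3·x^2, leaving x^2 - 2
The remainder r(x) = x^2 - 2 ≠ 0 (and deg r < deg g), so g ∤ f, i.e. f ∉ (g).

Final answer: NO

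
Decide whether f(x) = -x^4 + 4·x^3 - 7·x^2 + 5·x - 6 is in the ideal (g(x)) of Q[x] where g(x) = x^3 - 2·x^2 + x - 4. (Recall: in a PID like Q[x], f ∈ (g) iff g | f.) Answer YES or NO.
In Q[x] the ideal (g) consists of all multiples of g, so f ∈ (g) iff g | f, i.e. iff the remainder of f on division by g is 0. Divide f by g (g is monic, so eliminate the leading term of the running remainder at each step):
  leading term -x^4: subtract (-x)·g(x) = -x^4 + 2·x^3 - x^2 + 4·x, leaving 2·x^3 - 6·x^2 + x - 6
  leading term 2·x^3: subtract (2)·g(x) = 2·x^3 - 4·x^2 + 2·x - 8, leaving -2·x^2 - x + 2
The remainder r(x) = -2·x^2 - x + 2 ≠ 0 (and deg r < deg g), so g ∤ f, i.e. f ∉ (g).

Final answer: NO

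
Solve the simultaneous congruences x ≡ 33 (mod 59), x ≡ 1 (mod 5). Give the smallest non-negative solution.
The moduli 59, 5 are pairwise coprime, so by the CRT there is a unique solution mod 59·5 = 295.
Solve by successive substitution. Start with x ≡ 33 (mod 59).
  Combine with x ≡ 1 (mod 5): write x = 33 + 59·t and require 33 + 59·t ≡ 1 (mod 5), i.e. 59·t ≡ 1 − 33 ≡ 3 (mod 5). Since 59^(−1) ≡ 4 (mod 5) (59 ≡ 4 (mod 5)), t ≡ 4·3 ≡ 2 (mod 5). So x ≡ 33 + 59·2 = 151 (mod 295).
Unique solution in [0, 295): x = 151.

Final answer: x ≡ 151 (mod 295); the representative in [0, 295) is 151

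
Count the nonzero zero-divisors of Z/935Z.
In Z/935Z each nonzero element is either a unit (gcd with 935 is 1) or a zero-divisor (gcd > 1). The number of units is φ(935): factorise 935 = 5 · 11 · 17, so φ(935) = (5 − 1) · (11 − 1) · (17 − 1) = 4 · 10 · 16 = 640. The nonzero elements number 935 − 1 = 934. Hence the nonzero zero-divisors number 934 − 640 = 294.

Final answer: Z/935Z has 294 nonzero zero-divisors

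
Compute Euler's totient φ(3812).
φ is multiplicative, with φ(p^e) = p^e − p^(e−1). Factorise 3812 = 2^2 · 953. Then
  φ(3812) = (2^2 − 2^1) · (953 − 1) = 2 · 952 = 1904.

Final answer: φ(3812) = 1904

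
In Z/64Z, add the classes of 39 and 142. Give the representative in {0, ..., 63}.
53

Reduce the summands first: 142 ≡ 14 (mod 64), so 39 + 142 ≡ 39 + 14 (mod 64). 39 + 14 = 53; 53 = 0·64 + 53, so (39 + 142) mod 64 = 53.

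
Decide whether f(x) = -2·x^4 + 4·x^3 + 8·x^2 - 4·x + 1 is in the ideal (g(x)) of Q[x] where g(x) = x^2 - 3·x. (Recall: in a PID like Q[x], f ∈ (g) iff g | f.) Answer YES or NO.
NO

In Q[x] the ideal (g) consists of all multiples of g, so f ∈ (g) iff g | f, i.e. iff the remainder of f on division by g is 0. Divide f by g (g is monic, so eliminate the leading term of the running remainder at each step):
  leading term -2·x^4: subtract (-2·x^2)·g(x) = -2·x^4 + 6·x^3, leaving -2·x^3 + 8·x^2 - 4·x + 1
  leading term -2·x^3: subtract (-2·x)·g(x) = -2·x^3 + 6·x^2, leaving 2·x^2 - 4·x + 1
  leading term 2·x^2: subtract (2)·g(x) = 2·x^2 - 6·x, leaving 2·x + 1
The remainder r(x) = 2·x + 1 ≠ 0 (and deg r < deg g), so g ∤ f, i.e. f ∉ (g).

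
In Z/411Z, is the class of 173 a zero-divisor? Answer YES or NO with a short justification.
gcd(173, 411) = 1, so 173 is a unit in Z/411Z (it has a multiplicative inverse). A unit cannot be a zero-divisor: if 173·b ≡ 0 then multiplying both sides by 173^(−1) gives b ≡ 0. So 173 is not a zero-divisor.

Final answer: NO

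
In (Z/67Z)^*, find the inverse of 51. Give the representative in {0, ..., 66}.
51^(−1) ≡ 46 (mod 67)

Apply the extended Euclidean algorithm to (67, 51), tracking rows (r, s, t) with s·67 + t·51 = r. Each division r_prev = q·r_cur + r_new produces the new row as (previous row) − q·(current row):
  row A: (67, 1, 0)   [1·67 + 0·51 = 67]
  row B: (51, 0, 1)   [0·67 + 1·51 = 51]
  67 = 1·51 + 16   → row C = row A − 1·row B = (16, 1, −1)   [check: 1·67 − 1·51 = 16]
  51 = 3·16 + 3   → row D = row B − 3·row C = (3, −3, 4)   [check: −3·67 + 4·51 = 3]
  16 = 5·3 + 1   → row E = row C − 5·row D = (1, 16, −21)   [check: 16·67 − 21·51 = 1]
  3 = 3·1 + 0   → remainder 0, stop. gcd = 1 (last nonzero row E).
The gcd is 1, so 51 is invertible mod 67. The last nonzero row gives 16·67 − 21·51 = 1, so t = −21. So 51^(−1) ≡ −21 ≡ 46 (mod 67). Verify: 51 · 46 = 2346 ≡ 1 (mod 67). ✓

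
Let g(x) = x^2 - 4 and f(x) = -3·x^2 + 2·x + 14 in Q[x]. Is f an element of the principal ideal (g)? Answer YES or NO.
NO

In Q[x] the ideal (g) consists of all multiples of g, so f ∈ (g) iff g | f, i.e. iff the remainder of f on division by g is 0. Divide f by g (g is monic, so eliminate the leading term of the running remainder at each step):
  leading term -3·x^2: subtract (-3)·g(x) = 12 - 3·x^2, leaving 2·x + 2
The remainder r(x) = 2·x + 2 ≠ 0 (and deg r < deg g), so g ∤ f, i.e. f ∉ (g).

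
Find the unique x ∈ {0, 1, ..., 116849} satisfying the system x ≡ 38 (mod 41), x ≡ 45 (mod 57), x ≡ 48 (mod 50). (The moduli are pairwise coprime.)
The moduli 41, 57, 50 are pairwise coprime, so by the CRT there is a unique solution mod 41·57·50 = 116850.
Solve by successive substitution. Start with x ≡ 38 (mod 41).
  Combine with x ≡ 45 (mod 57): write x = 38 + 41·t and require 38 + 41·t ≡ 45 (mod 57), i.e. 41·t ≡ 45 − 38 ≡ 7 (mod 57). Since 41^(−1) ≡ 32 (mod 57), t ≡ 32·7 ≡ 53 (mod 57). So x ≡ 38 + 41·53 = 2211 (mod 2337).
  Combine with x ≡ 48 (mod 50): write x = 2211 + 2337·t and require 2211 + 2337·t ≡ 48 (mod 50), i.e. 2337·t ≡ 48 − 2211 ≡ 37 (mod 50). Since 2337^(−1) ≡ 23 (mod 50) (2337 ≡ 37 (mod 50)), t ≡ 23·37 ≡ 1 (mod 50). So x ≡ 2211 + 2337·1 = 4548 (mod 116850).
Unique solution in [0, 116850): x = 4548.

Final answer: x ≡ 4548 (mod 116850); the representative in [0, 116850) is 4548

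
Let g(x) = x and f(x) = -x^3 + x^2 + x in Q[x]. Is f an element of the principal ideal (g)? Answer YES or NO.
In Q[x] the ideal (g) consists of all multiples of g, so f ∈ (g) iff g | f, i.e. iff the remainder of f on division by g is 0. Divide f by g (g is monic, so eliminate the leading term of the running remainder at each step):
  leading term -x^3: subtract (-x^2)·g(x) = -x^3, leaving x^2 + x
  leading term x^2: subtract (x)·g(x) = x^2, leaving x
  leading term x: subtract (1)·g(x) = x, leaving 0
The remainder is 0, so f(x) = g(x) · h(x) with h(x) = -x^2 + x + 1. Hence g | f, i.e. f ∈ (g).

Final answer: YES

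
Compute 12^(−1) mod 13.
Apply the extended Euclidean algorithm to (13, 12), tracking rows (r, s, t) with s·13 + t·12 = r. Each division r_prev = q·r_cur + r_new produces the new row as (previous row) − q·(current row):
  row A: (13, 1, 0)   [1·13 + 0·12 = 13]
  row B: (12, 0, 1)   [0·13 + 1·12 = 12]
  13 = 1·12 + 1   → row C = row A − 1·row B = (1, 1, −1)   [check: 1·13 − 1·12 = 1]
  12 = 12·1 + 0   → remainder 0, stop. gcd = 1 (last nonzero row C).
The gcd is 1, so 12 is invertible mod 13. The last nonzero row gives 1·13 − 1·12 = 1, so t = −1. So 12^(−1) ≡ −1 ≡ 12 (mod 13). Verify: 12 · 12 = 144 ≡ 1 (mod 13). ✓

Final answer: 12^(−1) ≡ 12 (mod 13)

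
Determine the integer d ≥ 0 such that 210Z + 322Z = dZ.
In the PID Z, (a, b) is generated by gcd(a, b). Compute gcd(322, 210) with the extended Euclidean algorithm, tracking rows (r, s, t) with s·322 + t·210 = r:
  row A: (322, 1, 0)   [1·322 + 0·210 = 322]
  row B: (210, 0, 1)   [0·322 + 1·210 = 210]
  322 = 1·210 + 112   → row C = row A − 1·row B = (112, 1, −1)   [check: 1·322 − 1·210 = 112]
  210 = 1·112 + 98   → row D = row B − 1·row C = (98, −1, 2)   [check: −1·322 + 2·210 = 98]
  112 = 1·98 + 14   → row E = row C − 1·row D = (14, 2, −3)   [check: 2·322 − 3·210 = 14]
  98 = 7·14 + 0   → remainder 0, stop. gcd = 14 (last nonzero row E).
So gcd(210, 322) = 14, with Bézout identity 2·322 − 3·210 = 14. Containment (⊇): the Bézout identity exhibits 14 as an element of (210, 322), giving (14) ⊆ (210, 322). Containment (⊆): since 14 | 210 and 14 | 322 (210 = 14·15, 322 = 14·23), every Z-linear combination of 210 and 322 is divisible by 14, so (210, 322) ⊆ (14). Therefore (210, 322) = (14), d = 14.

Final answer: (210, 322) = (14); d = 14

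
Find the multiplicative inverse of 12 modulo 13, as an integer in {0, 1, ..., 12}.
Apply the extended Euclidean algorithm to (13, 12), tracking rows (r, s, t) with s·13 + t·12 = r. Each division r_prev = q·r_cur + r_new produces the new row as (previous row) − q·(current row):
  row A: (13, 1, 0)   [1·13 + 0·12 = 13]
  row B: (12, 0, 1)   [0·13 + 1·12 = 12]
  13 = 1·12 + 1   → row C = row A − 1·row B = (1, 1, −1)   [check: 1·13 − 1·12 = 1]
  12 = 12·1 + 0   → remainder 0, stop. gcd = 1 (last nonzero row C).
The gcd is 1, so 12 is invertible mod 13. The last nonzero row gives 1·13 − 1·12 = 1, so t = −1. So 12^(−1) ≡ −1 ≡ 12 (mod 13). Verify: 12 · 12 = 144 ≡ 1 (mod 13). ✓

Final answer: 12^(−1) ≡ 12 (mod 13)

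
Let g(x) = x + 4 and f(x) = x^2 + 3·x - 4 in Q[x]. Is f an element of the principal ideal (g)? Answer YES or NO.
YES

In Q[x] the ideal (g) consists of all multiples of g, so f ∈ (g) iff g | f, i.e. iff the remainder of f on division by g is 0. Divide f by g (g is monic, so eliminate the leading term of the running remainder at each step):
  leading term x^2: subtract (x)·g(x) = x^2 + 4·x, leaving -x - 4
  leading term -x: subtract (-1)·g(x) = -x - 4, leaving 0
The remainder is 0, so f(x) = g(x) · h(x) with h(x) = x - 1. Hence g | f, i.e. f ∈ (g).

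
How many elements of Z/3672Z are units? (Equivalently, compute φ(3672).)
Z/3672Z has φ(3672) = 1152 units

An element a ∈ Z/3672Z is a unit iff gcd(a, 3672) = 1, so the number of units is φ(3672). φ is multiplicative, with φ(p^e) = p^e − p^(e−1). Factorise 3672 = 2^3 · 3^3 · 17. Then
  φ(3672) = (2^3 − 2^2) · (3^3 − 3^2) · (17 − 1) = 4 · 18 · 16 = 1152.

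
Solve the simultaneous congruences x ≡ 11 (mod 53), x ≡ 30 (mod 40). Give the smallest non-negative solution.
x ≡ 1230 (mod 2120); the representative in [0, 2120) is 1230

The moduli 53, 40 are pairwise coprime, so by the CRT there is a unique solution mod 53·40 = 2120.
Solve by successive substitution. Start with x ≡ 11 (mod 53).
  Combine with x ≡ 30 (mod 40): write x = 11 + 53·t and require 11 + 53·t ≡ 30 (mod 40), i.e. 53·t ≡ 30 − 11 ≡ 19 (mod 40). Since 53^(−1) ≡ 37 (mod 40) (53 ≡ 13 (mod 40)), t ≡ 37·19 ≡ 23 (mod 40). So x ≡ 11 + 53·23 = 1230 (mod 2120).
Unique solution in [0, 2120): x = 1230.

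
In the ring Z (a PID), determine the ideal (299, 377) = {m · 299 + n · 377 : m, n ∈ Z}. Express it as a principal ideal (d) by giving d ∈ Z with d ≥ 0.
In the PID Z, (a, b) is generated by gcd(a, b). Compute gcd(377, 299) with the extended Euclidean algorithm, tracking rows (r, s, t) with s·377 + t·299 = r:
  row A: (377, 1, 0)   [1·377 + 0·299 = 377]
  row B: (299, 0, 1)   [0·377 + 1·299 = 299]
  377 = 1·299 + 78   → row C = row A − 1·row B = (78, 1, −1)   [check: 1·377 − 1·299 = 78]
  299 = 3·78 + 65   → row D = row B − 3·row C = (65, −3, 4)   [check: −3·377 + 4·299 = 65]
  78 = 1·65 + 13   → row E = row C − 1·row D = (13, 4, −5)   [check: 4·377 − 5·299 = 13]
  65 = 5·13 + 0   → remainder 0, stop. gcd = 13 (last nonzero row E).
So gcd(299, 377) = 13, with Bézout identity 4·377 − 5·299 = 13. Containment (⊇): the Bézout identity exhibits 13 as an element of (299, 377), giving (13) ⊆ (299, 377). Containment (⊆): since 13 | 299 and 13 | 377 (299 = 13·23, 377 = 13·29), every Z-linear combination of 299 and 377 is divisible by 13, so (299, 377) ⊆ (13). Therefore (299, 377) = (13), d = 13.

Final answer: (299, 377) = (13); d = 13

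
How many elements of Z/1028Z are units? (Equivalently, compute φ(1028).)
An element a ∈ Z/1028Z is a unit iff gcd(a, 1028) = 1, so the number of units is φ(1028). φ is multiplicative, with φ(p^e) = p^e − p^(e−1). Factorise 1028 = 2^2 · 257. Then
  φ(1028) = (2^2 − 2^1) · (257 − 1) = 2 · 256 = 512.

Final answer: Z/1028Z has φ(1028) = 512 units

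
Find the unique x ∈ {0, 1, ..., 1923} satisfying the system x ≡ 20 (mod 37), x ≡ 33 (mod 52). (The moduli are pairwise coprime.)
x ≡ 501 (mod 1924); the representative in [0, 1924) is 501

The moduli 37, 52 are pairwise coprime, so by the CRT there is a unique solution mod 37·52 = 1924.
Solve by successive substitution. Start with x ≡ 20 (mod 37).
  Combine with x ≡ 33 (mod 52): write x = 20 + 37·t and require 20 + 37·t ≡ 33 (mod 52), i.e. 37·t ≡ 33 − 20 ≡ 13 (mod 52). Since 37^(−1) ≡ 45 (mod 52), t ≡ 45·13 ≡ 13 (mod 52). So x ≡ 20 + 37·13 = 501 (mod 1924).
Unique solution in [0, 1924): x = 501.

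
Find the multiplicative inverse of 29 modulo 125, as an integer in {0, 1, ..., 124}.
29^(−1) ≡ 69 (mod 125)

Apply the extended Euclidean algorithm to (125, 29), tracking rows (r, s, t) with s·125 + t·29 = r. Each division r_prev = q·r_cur + r_new produces the new row as (previous row) − q·(current row):
  row A: (125, 1, 0)   [1·125 + 0·29 = 125]
  row B: (29, 0, 1)   [0·125 + 1·29 = 29]
  125 = 4·29 + 9   → row C = row A − 4·row B = (9, 1, −4)   [check: 1·125 − 4·29 = 9]
  29 = 3·9 + 2   → row D = row B − 3·row C = (2, −3, 13)   [check: −3·125 + 13·29 = 2]
  9 = 4·2 + 1   → row E = row C − 4·row D = (1, 13, −56)   [check: 13·125 − 56·29 = 1]
  2 = 2·1 + 0   → remainder 0, stop. gcd = 1 (last nonzero row E).
The gcd is 1, so 29 is invertible mod 125. The last nonzero row gives 13·125 − 56·29 = 1, so t = −56. So 29^(−1) ≡ −56 ≡ 69 (mod 125). Verify: 29 · 69 = 2001 ≡ 1 (mod 125). ✓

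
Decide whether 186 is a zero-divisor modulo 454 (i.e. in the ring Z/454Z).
gcd(186, 454) = 2 > 1, so 186 is not a unit in Z/454Z. In Z/nZ every nonzero non-unit is a zero-divisor: explicitly, take b = 454/gcd = 227 ≠ 0 (mod 454); then 186·227 = 42222 = 93·454, i.e. 186·227 ≡ 0 (mod 454). So 186 is a zero-divisor.

Final answer: YES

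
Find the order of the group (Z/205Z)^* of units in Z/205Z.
(Z/205Z)^* consists of the classes a with gcd(a, 205) = 1, so its order is φ(205). φ is multiplicative, with φ(p^e) = p^e − p^(e−1). Factorise 205 = 5 · 41. Then
  φ(205) = (5 − 1) · (41 − 1) = 4 · 40 = 160.
Thus |(Z/205Z)^*| = 160.

Final answer: |(Z/205Z)^*| = 160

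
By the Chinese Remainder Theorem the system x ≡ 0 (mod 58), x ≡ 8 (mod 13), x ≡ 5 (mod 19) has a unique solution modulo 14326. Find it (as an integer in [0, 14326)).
x ≡ 3596 (mod 14326); the representative in [0, 14326) is 3596

The moduli 58, 13, 19 are pairwise coprime, so by the CRT there is a unique solution mod 58·13·19 = 14326.
Solve by successive substitution. Start with x ≡ 0 (mod 58).
  Combine with x ≡ 8 (mod 13): write x = 58·t and require 58·t ≡ 8 (mod 13). Since 58^(−1) ≡ 11 (mod 13) (58 ≡ 6 (mod 13)), t ≡ 11·8 ≡ 10 (mod 13). So x ≡ 58·10 = 580 (mod 754).
  Combine with x ≡ 5 (mod 19): write x = 580 + 754·t and require 580 + 754·t ≡ 5 (mod 19), i.e. 754·t ≡ 5 − 580 ≡ 14 (mod 19). Since 754^(−1) ≡ 3 (mod 19) (754 ≡ 13 (mod 19)), t ≡ 3·14 ≡ 4 (mod 19). So x ≡ 580 + 754·4 = 3596 (mod 14326).
Unique solution in [0, 14326): x = 3596.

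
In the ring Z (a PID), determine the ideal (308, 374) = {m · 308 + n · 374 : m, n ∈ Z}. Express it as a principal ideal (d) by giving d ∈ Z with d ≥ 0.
(308, 374) = (22); d = 22

In the PID Z, (a, b) is generated by gcd(a, b). Compute gcd(374, 308) with the extended Euclidean algorithm, tracking rows (r, s, t) with s·374 + t·308 = r:
  row A: (374, 1, 0)   [1·374 + 0·308 = 374]
  row B: (308, 0, 1)   [0·374 + 1·308 = 308]
  374 = 1·308 + 66   → row C = row A − 1·row B = (66, 1, −1)   [check: 1·374 − 1·308 = 66]
  308 = 4·66 + 44   → row D = row B − 4·row C = (44, −4, 5)   [check: −4·374 + 5·308 = 44]
  66 = 1·44 + 22   → row E = row C − 1·row D = (22, 5, −6)   [check: 5·374 − 6·308 = 22]
  44 = 2·22 + 0   → remainder 0, stop. gcd = 22 (last nonzero row E).
So gcd(308, 374) = 22, with Bézout identity 5·374 − 6·308 = 22. Containment (⊇): the Bézout identity exhibits 22 as an element of (308, 374), giving (22) ⊆ (308, 374). Containment (⊆): since 22 | 308 and 22 | 374 (308 = 22·14, 374 = 22·17), every Z-linear combination of 308 and 374 is divisible by 22, so (308, 374) ⊆ (22). Therefore (308, 374) = (22), d = 22.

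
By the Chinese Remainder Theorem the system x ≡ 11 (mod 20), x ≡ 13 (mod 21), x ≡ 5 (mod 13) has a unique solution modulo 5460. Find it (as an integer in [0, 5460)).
x ≡ 811 (mod 5460); the representative in [0, 5460) is 811

The moduli 20, 21, 13 are pairwise coprime, so by the CRT there is a unique solution mod 20·21·13 = 5460.
Solve by successive substitution. Start with x ≡ 11 (mod 20).
  Combine with x ≡ 13 (mod 21): write x = 11 + 20·t and require 11 + 20·t ≡ 13 (mod 21), i.e. 20·t ≡ 13 − 11 ≡ 2 (mod 21). Since 20^(−1) ≡ 20 (mod 21), t ≡ 20·2 ≡ 19 (mod 21). So x ≡ 11 + 20·19 = 391 (mod 420).
  Combine with x ≡ 5 (mod 13): write x = 391 + 420·t and require 391 + 420·t ≡ 5 (mod 13), i.e. 420·t ≡ 5 − 391 ≡ 4 (mod 13). Since 420^(−1) ≡ 10 (mod 13) (420 ≡ 4 (mod 13)), t ≡ 10·4 ≡ 1 (mod 13). So x ≡ 391 + 420·1 = 811 (mod 5460).
Unique solution in [0, 5460): x = 811.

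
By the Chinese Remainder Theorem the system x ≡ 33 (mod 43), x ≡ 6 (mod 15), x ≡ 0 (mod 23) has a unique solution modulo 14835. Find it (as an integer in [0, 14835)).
x ≡ 5451 (mod 14835); the representative in [0, 14835) is 5451

The moduli 43, 15, 23 are pairwise coprime, so by the CRT there is a unique solution mod 43·15·23 = 14835.
Solve by successive substitution. Start with x ≡ 33 (mod 43).
  Combine with x ≡ 6 (mod 15): write x = 33 + 43·t and require 33 + 43·t ≡ 6 (mod 15), i.e. 43·t ≡ 6 − 33 ≡ 3 (mod 15). Since 43^(−1) ≡ 7 (mod 15) (43 ≡ 13 (mod 15)), t ≡ 7·3 ≡ 6 (mod 15). So x ≡ 33 + 43·6 = 291 (mod 645).
  Combine with x ≡ 0 (mod 23): write x = 291 + 645·t and require 291 + 645·t ≡ 0 (mod 23), i.e. 645·t ≡ 0 − 291 ≡ 8 (mod 23). Since 645^(−1) ≡ 1 (mod 23) (645 ≡ 1 (mod 23)), t ≡ 1·8 ≡ 8 (mod 23). So x ≡ 291 + 645·8 = 5451 (mod 14835).
Unique solution in [0, 14835): x = 5451.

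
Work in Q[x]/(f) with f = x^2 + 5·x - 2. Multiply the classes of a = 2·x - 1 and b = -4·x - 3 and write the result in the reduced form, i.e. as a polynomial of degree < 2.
First multiply in Q[x] without reducing: a · b = -8·x^2 - 2·x + 3. Now divide by f(x) = x^2 + 5·x - 2, eliminating the leading term at each step:
  leading term -8·x^2: subtract (-8)·f(x) = -8·x^2 - 40·x + 16, leaving 38·x - 13
The degree is now < 2, so this is the remainder. Hence a · b ≡ 38·x - 13 in Q[x]/(f).

Final answer: a · b ≡ 38·x - 13 (mod f(x))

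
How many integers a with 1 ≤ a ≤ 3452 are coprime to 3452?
The number of a ∈ {1, ..., 3452} with gcd(a, 3452) = 1 is by definition Euler's totient φ(3452). φ is multiplicative, with φ(p^e) = p^e − p^(e−1). Factorise 3452 = 2^2 · 863. Then
  φ(3452) = (2^2 − 2^1) · (863 − 1) = 2 · 862 = 1724.
So there are 1724 such integers.

Final answer: 1724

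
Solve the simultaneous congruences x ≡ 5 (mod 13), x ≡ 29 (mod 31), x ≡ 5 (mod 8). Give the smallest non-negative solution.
x ≡ 525 (mod 3224); the representative in [0, 3224) is 525

The moduli 13, 31, 8 are pairwise coprime, so by the CRT there is a unique solution mod 13·31·8 = 3224.
Solve by successive substitution. Start with x ≡ 5 (mod 13).
  Combine with x ≡ 29 (mod 31): write x = 5 + 13·t and require 5 + 13·t ≡ 29 (mod 31), i.e. 13·t ≡ 29 − 5 ≡ 24 (mod 31). Since 13^(−1) ≡ 12 (mod 31), t ≡ 12·24 ≡ 9 (mod 31). So x ≡ 5 + 13·9 = 122 (mod 403).
  Combine with x ≡ 5 (mod 8): write x = 122 + 403·t and require 122 + 403·t ≡ 5 (mod 8), i.e. 403·t ≡ 5 − 122 ≡ 3 (mod 8). Since 403^(−1) ≡ 3 (mod 8) (403 ≡ 3 (mod 8)), t ≡ 3·3 ≡ 1 (mod 8). So x ≡ 122 + 403·1 = 525 (mod 3224).
Unique solution in [0, 3224): x = 525.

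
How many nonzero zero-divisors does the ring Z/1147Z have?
In Z/1147Z each nonzero element is either a unit (gcd with 1147 is 1) or a zero-divisor (gcd > 1). The number of units is φ(1147): factorise 1147 = 31 · 37, so φ(1147) = (31 − 1) · (37 − 1) = 30 · 36 = 1080. The nonzero elements number 1147 − 1 = 1146. Hence the nonzero zero-divisors number 1146 − 1080 = 66.

Final answer: Z/1147Z has 66 nonzero zero-divisors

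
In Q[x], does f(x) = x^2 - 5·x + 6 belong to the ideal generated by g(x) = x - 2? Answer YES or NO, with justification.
In Q[x] the ideal (g) consists of all multiples of g, so f ∈ (g) iff g | f, i.e. iff the remainder of f on division by g is 0. Divide f by g (g is monic, so eliminate the leading term of the running remainder at each step):
  leading term x^2: subtract (x)·g(x) = x^2 - 2·x, leaving 6 - 3·x
  leading term -3·x: subtract (-3)·g(x) = 6 - 3·x, leaving 0
The remainder is 0, so f(x) = g(x) · h(x) with h(x) = x - 3. Hence g | f, i.e. f ∈ (g).

Final answer: YES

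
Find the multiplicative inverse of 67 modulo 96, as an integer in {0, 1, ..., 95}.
Apply the extended Euclidean algorithm to (96, 67), tracking rows (r, s, t) with s·96 + t·67 = r. Each division r_prev = q·r_cur + r_new produces the new row as (previous row) − q·(current row):
  row A: (96, 1, 0)   [1·96 + 0·67 = 96]
  row B: (67, 0, 1)   [0·96 + 1·67 = 67]
  96 = 1·67 + 29   → row C = row A − 1·row B = (29, 1, −1)   [check: 1·96 − 1·67 = 29]
  67 = 2·29 + 9   → row D = row B − 2·row C = (9, −2, 3)   [check: −2·96 + 3·67 = 9]
  29 = 3·9 + 2   → row E = row C − 3·row D = (2, 7, −10)   [check: 7·96 − 10·67 = 2]
  9 = 4·2 + 1   → row F = row D − 4·row E = (1, −30, 43)   [check: −30·96 + 43·67 = 1]
  2 = 2·1 + 0   → remainder 0, stop. gcd = 1 (last nonzero row F).
The gcd is 1, so 67 is invertible mod 96. The last nonzero row gives −30·96 + 43·67 = 1, so t = 43. So 67^(−1) ≡ 43 (mod 96). Verify: 67 · 43 = 2881 ≡ 1 (mod 96). ✓

Final answer: 67^(−1) ≡ 43 (mod 96)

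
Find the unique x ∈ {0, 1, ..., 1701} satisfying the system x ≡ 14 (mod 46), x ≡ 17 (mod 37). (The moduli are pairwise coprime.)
x ≡ 1164 (mod 1702); the representative in [0, 1702) is 1164

The moduli 46, 37 are pairwise coprime, so by the CRT there is a unique solution mod 46·37 = 1702.
Solve by successive substitution. Start with x ≡ 14 (mod 46).
  Combine with x ≡ 17 (mod 37): write x = 14 + 46·t and require 14 + 46·t ≡ 17 (mod 37), i.e. 46·t ≡ 17 − 14 ≡ 3 (mod 37). Since 46^(−1) ≡ 33 (mod 37) (46 ≡ 9 (mod 37)), t ≡ 33·3 ≡ 25 (mod 37). So x ≡ 14 + 46·25 = 1164 (mod 1702).
Unique solution in [0, 1702): x = 1164.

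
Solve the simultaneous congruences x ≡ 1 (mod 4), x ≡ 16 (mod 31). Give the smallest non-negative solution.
The moduli 4, 31 are pairwise coprime, so by the CRT there is a unique solution mod 4·31 = 124.
Solve by successive substitution. Start with x ≡ 1 (mod 4).
  Combine with x ≡ 16 (mod 31): write x = 1 + 4·t and require 1 + 4·t ≡ 16 (mod 31), i.e. 4·t ≡ 16 − 1 ≡ 15 (mod 31). Since 4^(−1) ≡ 8 (mod 31), t ≡ 8·15 ≡ 27 (mod 31). So x ≡ 1 + 4·27 = 109 (mod 124).
Unique solution in [0, 124): x = 109.

Final answer: x ≡ 109 (mod 124); the representative in [0, 124) is 109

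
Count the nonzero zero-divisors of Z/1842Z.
In Z/1842Z each nonzero element is either a unit (gcd with 1842 is 1) or a zero-divisor (gcd > 1). The number of units is φ(1842): factorise 1842 = 2 · 3 · 307, so φ(1842) = (2 − 1) · (3 − 1) · (307 − 1) = 1 · 2 · 306 = 612. The nonzero elements number 1842 − 1 = 1841. Hence the nonzero zero-divisors number 1841 − 612 = 1229.

Final answer: Z/1842Z has 1229 nonzero zero-divisors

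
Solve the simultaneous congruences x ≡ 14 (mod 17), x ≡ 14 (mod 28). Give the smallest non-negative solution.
x ≡ 14 (mod 476); the representative in [0, 476) is 14

The moduli 17, 28 are pairwise coprime, so by the CRT there is a unique solution mod 17·28 = 476.
Solve by successive substitution. Start with x ≡ 14 (mod 17).
  Combine with x ≡ 14 (mod 28): write x = 14 + 17·t and require 14 + 17·t ≡ 14 (mod 28), i.e. 17·t ≡ 14 − 14 ≡ 0 (mod 28). Since 17^(−1) ≡ 5 (mod 28), t ≡ 5·0 ≡ 0 (mod 28). So x ≡ 14 + 17·0 = 14 (mod 476).
Unique solution in [0, 476): x = 14.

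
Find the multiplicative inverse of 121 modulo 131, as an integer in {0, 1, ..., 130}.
121^(−1) ≡ 13 (mod 131)

Apply the extended Euclidean algorithm to (131, 121), tracking rows (r, s, t) with s·131 + t·121 = r. Each division r_prev = q·r_cur + r_new produces the new row as (previous row) − q·(current row):
  row A: (131, 1, 0)   [1·131 + 0·121 = 131]
  row B: (121, 0, 1)   [0·131 + 1·121 = 121]
  131 = 1·121 + 10   → row C = row A − 1·row B = (10, 1, −1)   [check: 1·131 − 1·121 = 10]
  121 = 12·10 + 1   → row D = row B − 12·row C = (1, −12, 13)   [check: −12·131 + 13·121 = 1]
  10 = 10·1 + 0   → remainder 0, stop. gcd = 1 (last nonzero row D).
The gcd is 1, so 121 is invertible mod 131. The last nonzero row gives −12·131 + 13·121 = 1, so t = 13. So 121^(−1) ≡ 13 (mod 131). Verify: 121 · 13 = 1573 ≡ 1 (mod 131). ✓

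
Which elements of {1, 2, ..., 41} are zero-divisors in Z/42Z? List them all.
nonzero zero-divisors of Z/42Z = {2, 3, 4, 6, 7, 8, 9, 10, 12, 14, 15, 16, 18, 20, 21, 22, 24, 26, 27, 28, 30, 32, 33, 34, 35, 36, 38, 39, 40}

An element a ∈ Z/42Z (with a ≠ 0) is a zero-divisor iff gcd(a, 42) > 1 (because a is a unit precisely when gcd(a, n) = 1, and in Z/nZ every nonzero, non-unit element is a zero-divisor). Scan a = 1, ..., 41 and keep those with gcd(a, 42) > 1:
  gcd(2, 42) = 2, gcd(3, 42) = 3, gcd(4, 42) = 2, gcd(6, 42) = 6, gcd(7, 42) = 7, gcd(8, 42) = 2, gcd(9, 42) = 3, gcd(10, 42) = 2, gcd(12, 42) = 6, gcd(14, 42) = 14, gcd(15, 42) = 3, gcd(16, 42) = 2, gcd(18, 42) = 6, gcd(20, 42) = 2, gcd(21, 42) = 21, gcd(22, 42) = 2, gcd(24, 42) = 6, gcd(26, 42) = 2, gcd(27, 42) = 3, gcd(28, 42) = 14, gcd(30, 42) = 6, gcd(32, 42) = 2, gcd(33, 42) = 3, gcd(34, 42) = 2, gcd(35, 42) = 7, gcd(36, 42) = 6, gcd(38, 42) = 2, gcd(39, 42) = 3, gcd(40, 42) = 2.
All other a ∈ {1, ..., 41} have gcd(a, 42) = 1 and are units. So the nonzero zero-divisors are exactly the 29 values of a appearing in this scan.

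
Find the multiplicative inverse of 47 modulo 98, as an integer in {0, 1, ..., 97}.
Apply the extended Euclidean algorithm to (98, 47), tracking rows (r, s, t) with s·98 + t·47 = r. Each division r_prev = q·r_cur + r_new produces the new row as (previous row) − q·(current row):
  row A: (98, 1, 0)   [1·98 + 0·47 = 98]
  row B: (47, 0, 1)   [0·98 + 1·47 = 47]
  98 = 2·47 + 4   → row C = row A − 2·row B = (4, 1, −2)   [check: 1·98 − 2·47 = 4]
  47 = 11·4 + 3   → row D = row B − 11·row C = (3, −11, 23)   [check: −11·98 + 23·47 = 3]
  4 = 1·3 + 1   → row E = row C − 1·row D = (1, 12, −25)   [check: 12·98 − 25·47 = 1]
  3 = 3·1 + 0   → remainder 0, stop. gcd = 1 (last nonzero row E).
The gcd is 1, so 47 is invertible mod 98. The last nonzero row gives 12·98 − 25·47 = 1, so t = −25. So 47^(−1) ≡ −25 ≡ 73 (mod 98). Verify: 47 · 73 = 3431 ≡ 1 (mod 98). ✓

Final answer: 47^(−1) ≡ 73 (mod 98)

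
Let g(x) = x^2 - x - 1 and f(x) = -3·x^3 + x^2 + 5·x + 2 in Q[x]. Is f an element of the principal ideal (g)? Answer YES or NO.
In Q[x] the ideal (g) consists of all multiples of g, so f ∈ (g) iff g | f, i.e. iff the remainder of f on division by g is 0. Divide f by g (g is monic, so eliminate the leading term of the running remainder at each step):
  leading term -3·x^3: subtract (-3·x)·g(x) = -3·x^3 + 3·x^2 + 3·x, leaving -2·x^2 + 2·x + 2
  leading term -2·x^2: subtract (-2)·g(x) = -2·x^2 + 2·x + 2, leaving 0
The remainder is 0, so f(x) = g(x) · h(x) with h(x) = -3·x - 2. Hence g | f, i.e. f ∈ (g).

Final answer: YES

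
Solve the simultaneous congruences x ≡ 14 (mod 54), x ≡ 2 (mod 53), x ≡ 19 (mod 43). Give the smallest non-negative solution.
x ≡ 82364 (mod 123066); the representative in [0, 123066) is 82364

The moduli 54, 53, 43 are pairwise coprime, so by the CRT there is a unique solution mod 54·53·43 = 123066.
Solve by successive substitution. Start with x ≡ 14 (mod 54).
  Combine with x ≡ 2 (mod 53): write x = 14 + 54·t and require 14 + 54·t ≡ 2 (mod 53), i.e. 54·t ≡ 2 − 14 ≡ 41 (mod 53). Since 54^(−1) ≡ 1 (mod 53) (54 ≡ 1 (mod 53)), t ≡ 1·41 ≡ 41 (mod 53). So x ≡ 14 + 54·41 = 2228 (mod 2862).
  Combine with x ≡ 19 (mod 43): write x = 2228 + 2862·t and require 2228 + 2862·t ≡ 19 (mod 43), i.e. 2862·t ≡ 19 − 2228 ≡ 27 (mod 43). Since 2862^(−1) ≡ 9 (mod 43) (2862 ≡ 24 (mod 43)), t ≡ 9·27 ≡ 28 (mod 43). So x ≡ 2228 + 2862·28 = 82364 (mod 123066).
Unique solution in [0, 123066): x = 82364.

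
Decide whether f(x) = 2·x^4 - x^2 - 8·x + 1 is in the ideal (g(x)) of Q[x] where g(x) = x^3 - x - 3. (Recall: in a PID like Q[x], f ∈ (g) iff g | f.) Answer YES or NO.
NO

In Q[x] the ideal (g) consists of all multiples of g, so f ∈ (g) iff g | f, i.e. iff the remainder of f on division by g is 0. Divide f by g (g is monic, so eliminate the leading term of the running remainder at each step):
  leading term 2·x^4: subtract (2·x)·g(x) = 2·x^4 - 2·x^2 - 6·x, leaving x^2 - 2·x + 1
The remainder r(x) = x^2 - 2·x + 1 ≠ 0 (and deg r < deg g), so g ∤ f, i.e. f ∉ (g).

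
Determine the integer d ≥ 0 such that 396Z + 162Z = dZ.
In the PID Z, (a, b) is generated by gcd(a, b). Compute gcd(396, 162) with the extended Euclidean algorithm, tracking rows (r, s, t) with s·396 + t·162 = r:
  row A: (396, 1, 0)   [1·396 + 0·162 = 396]
  row B: (162, 0, 1)   [0·396 + 1·162 = 162]
  396 = 2·162 + 72   → row C = row A − 2·row B = (72, 1, −2)   [check: 1·396 − 2·162 = 72]
  162 = 2·72 + 18   → row D = row B − 2·row C = (18, −2, 5)   [check: −2·396 + 5·162 = 18]
  72 = 4·18 + 0   → remainder 0, stop. gcd = 18 (last nonzero row D).
So gcd(396, 162) = 18, with Bézout identity −2·396 + 5·162 = 18. Containment (⊇): the Bézout identity exhibits 18 as an element of (396, 162), giving (18) ⊆ (396, 162). Containment (⊆): since 18 | 396 and 18 | 162 (396 = 18·22, 162 = 18·9), every Z-linear combination of 396 and 162 is divisible by 18, so (396, 162) ⊆ (18). Therefore (396, 162) = (18), d = 18.

Final answer: (396, 162) = (18); d = 18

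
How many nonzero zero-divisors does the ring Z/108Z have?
Z/108Z has 71 nonzero zero-divisors

In Z/108Z each nonzero element is either a unit (gcd with 108 is 1) or a zero-divisor (gcd > 1). The number of units is φ(108): factorise 108 = 2^2 · 3^3, so φ(108) = (2^2 − 2^1) · (3^3 − 3^2) = 2 · 18 = 36. The nonzero elements number 108 − 1 = 107. Hence the nonzero zero-divisors number 107 − 36 = 71.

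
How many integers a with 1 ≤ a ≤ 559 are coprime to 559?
The number of a ∈ {1, ..., 559} with gcd(a, 559) = 1 is by definition Euler's totient φ(559). φ is multiplicative, with φ(p^e) = p^e − p^(e−1). Factorise 559 = 13 · 43. Then
  φ(559) = (13 − 1) · (43 − 1) = 12 · 42 = 504.
So there are 504 such integers.

Final answer: 504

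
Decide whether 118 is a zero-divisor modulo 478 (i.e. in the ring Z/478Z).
gcd(118, 478) = 2 > 1, so 118 is not a unit in Z/478Z. In Z/nZ every nonzero non-unit is a zero-divisor: explicitly, take b = 478/gcd = 239 ≠ 0 (mod 478); then 118·239 = 28202 = 59·478, i.e. 118·239 ≡ 0 (mod 478). So 118 is a zero-divisor.

Final answer: YES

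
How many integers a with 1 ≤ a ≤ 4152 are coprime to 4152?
1376

The number of a ∈ {1, ..., 4152} with gcd(a, 4152) = 1 is by definition Euler's totient φ(4152). φ is multiplicative, with φ(p^e) = p^e − p^(e−1). Factorise 4152 = 2^3 · 3 · 173. Then
  φ(4152) = (2^3 − 2^2) · (3 − 1) · (173 − 1) = 4 · 2 · 172 = 1376.
So there are 1376 such integers.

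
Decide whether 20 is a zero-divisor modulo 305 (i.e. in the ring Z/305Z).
gcd(20, 305) = 5 > 1, so 20 is not a unit in Z/305Z. In Z/nZ every nonzero non-unit is a zero-divisor: explicitly, take b = 305/gcd = 61 ≠ 0 (mod 305); then 20·61 = 1220 = 4·305, i.e. 20·61 ≡ 0 (mod 305). So 20 is a zero-divisor.

Final answer: YES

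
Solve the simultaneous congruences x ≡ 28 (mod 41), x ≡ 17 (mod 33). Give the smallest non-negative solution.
x ≡ 479 (mod 1353); the representative in [0, 1353) is 479

The moduli 41, 33 are pairwise coprime, so by the CRT there is a unique solution mod 41·33 = 1353.
Solve by successive substitution. Start with x ≡ 28 (mod 41).
  Combine with x ≡ 17 (mod 33): write x = 28 + 41·t and require 28 + 41·t ≡ 17 (mod 33), i.e. 41·t ≡ 17 − 28 ≡ 22 (mod 33). Since 41^(−1) ≡ 29 (mod 33) (41 ≡ 8 (mod 33)), t ≡ 29·22 ≡ 11 (mod 33). So x ≡ 28 + 41·11 = 479 (mod 1353).
Unique solution in [0, 1353): x = 479.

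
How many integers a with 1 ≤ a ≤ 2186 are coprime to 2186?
The number of a ∈ {1, ..., 2186} with gcd(a, 2186) = 1 is by definition Euler's totient φ(2186). φ is multiplicative, with φ(p^e) = p^e − p^(e−1). Factorise 2186 = 2 · 1093. Then
  φ(2186) = (2 − 1) · (1093 − 1) = 1 · 1092 = 1092.
So there are 1092 such integers.

Final answer: 1092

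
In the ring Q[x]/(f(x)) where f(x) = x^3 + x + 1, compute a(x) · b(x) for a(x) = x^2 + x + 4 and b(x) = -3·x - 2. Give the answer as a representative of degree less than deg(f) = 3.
First multiply in Q[x] without reducing: a · b = -3·x^3 - 5·x^2 - 14·x - 8. Now divide by f(x) = x^3 + x + 1, eliminating the leading term at each step:
  leading term -3·x^3: subtract (-3)·f(x) = -3·x^3 - 3·x - 3, leaving -5·x^2 - 11·x - 5
The degree is now < 3, so this is the remainder. Hence a · b ≡ -5·x^2 - 11·x - 5 in Q[x]/(f).

Final answer: a · b ≡ -5·x^2 - 11·x - 5 (mod f(x))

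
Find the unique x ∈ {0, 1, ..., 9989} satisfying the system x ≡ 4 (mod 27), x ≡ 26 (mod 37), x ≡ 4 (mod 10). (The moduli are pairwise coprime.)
The moduli 27, 37, 10 are pairwise coprime, so by the CRT there is a unique solution mod 27·37·10 = 9990.
Solve by successive substitution. Start with x ≡ 4 (mod 27).
  Combine with x ≡ 26 (mod 37): write x = 4 + 27·t and require 4 + 27·t ≡ 26 (mod 37), i.e. 27·t ≡ 26 − 4 ≡ 22 (mod 37). Since 27^(−1) ≡ 11 (mod 37), t ≡ 11·22 ≡ 20 (mod 37). So x ≡ 4 + 27·20 = 544 (mod 999).
  Combine with x ≡ 4 (mod 10): write x = 544 + 999·t and require 544 + 999·t ≡ 4 (mod 10), i.e. 999·t ≡ 4 − 544 ≡ 0 (mod 10). Since 999^(−1) ≡ 9 (mod 10) (999 ≡ 9 (mod 10)), t ≡ 9·0 ≡ 0 (mod 10). So x ≡ 544 + 999·0 = 544 (mod 9990).
Unique solution in [0, 9990): x = 544.

Final answer: x ≡ 544 (mod 9990); the representative in [0, 9990) is 544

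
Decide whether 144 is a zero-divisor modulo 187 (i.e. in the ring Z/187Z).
gcd(144, 187) = 1, so 144 is a unit in Z/187Z (it has a multiplicative inverse). A unit cannot be a zero-divisor: if 144·b ≡ 0 then multiplying both sides by 144^(−1) gives b ≡ 0. So 144 is not a zero-divisor.

Final answer: NO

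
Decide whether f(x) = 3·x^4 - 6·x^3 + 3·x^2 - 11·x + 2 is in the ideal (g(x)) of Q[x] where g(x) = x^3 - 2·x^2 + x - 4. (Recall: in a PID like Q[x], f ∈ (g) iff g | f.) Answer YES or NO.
In Q[x] the ideal (g) consists of all multiples of g, so f ∈ (g) iff g | f, i.e. iff the remainder of f on division by g is 0. Divide f by g (g is monic, so eliminate the leading term of the running remainder at each step):
  leading term 3·x^4: subtract (3·x)·g(x) = 3·x^4 - 6·x^3 + 3·x^2 - 12·x, leaving x + 2
The remainder r(x) = x + 2 ≠ 0 (and deg r < deg g), so g ∤ f, i.e. f ∉ (g).

Final answer: NO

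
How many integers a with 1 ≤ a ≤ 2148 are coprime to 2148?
712

The number of a ∈ {1, ..., 2148} with gcd(a, 2148) = 1 is by definition Euler's totient φ(2148). φ is multiplicative, with φ(p^e) = p^e − p^(e−1). Factorise 2148 = 2^2 · 3 · 179. Then
  φ(2148) = (2^2 − 2^1) · (3 − 1) · (179 − 1) = 2 · 2 · 178 = 712.
So there are 712 such integers.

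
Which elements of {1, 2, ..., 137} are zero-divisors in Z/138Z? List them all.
An element a ∈ Z/138Z (with a ≠ 0) is a zero-divisor iff gcd(a, 138) > 1 (because a is a unit precisely when gcd(a, n) = 1, and in Z/nZ every nonzero, non-unit element is a zero-divisor). Scan a = 1, ..., 137 and keep those with gcd(a, 138) > 1:
  gcd(2, 138) = 2, gcd(3, 138) = 3, gcd(4, 138) = 2, gcd(6, 138) = 6, gcd(8, 138) = 2, gcd(9, 138) = 3, gcd(10, 138) = 2, gcd(12, 138) = 6, gcd(14, 138) = 2, gcd(15, 138) = 3, gcd(16, 138) = 2, gcd(18, 138) = 6, gcd(20, 138) = 2, gcd(21, 138) = 3, gcd(22, 138) = 2, gcd(23, 138) = 23, gcd(24, 138) = 6, gcd(26, 138) = 2, gcd(27, 138) = 3, gcd(28, 138) = 2, gcd(30, 138) = 6, gcd(32, 138) = 2, gcd(33, 138) = 3, gcd(34, 138) = 2, gcd(36, 138) = 6, gcd(38, 138) = 2, gcd(39, 138) = 3, gcd(40, 138) = 2, gcd(42, 138) = 6, gcd(44, 138) = 2, gcd(45, 138) = 3, gcd(46, 138) = 46, gcd(48, 138) = 6, gcd(50, 138) = 2, gcd(51, 138) = 3, gcd(52, 138) = 2, gcd(54, 138) = 6, gcd(56, 138) = 2, gcd(57, 138) = 3, gcd(58, 138) = 2, gcd(60, 138) = 6, gcd(62, 138) = 2, gcd(63, 138) = 3, gcd(64, 138) = 2, gcd(66, 138) = 6, gcd(68, 138) = 2, gcd(69, 138) = 69, gcd(70, 138) = 2, gcd(72, 138) = 6, gcd(74, 138) = 2, gcd(75, 138) = 3, gcd(76, 138) = 2, gcd(78, 138) = 6, gcd(80, 138) = 2, gcd(81, 138) = 3, gcd(82, 138) = 2, gcd(84, 138) = 6, gcd(86, 138) = 2, gcd(87, 138) = 3, gcd(88, 138) = 2, gcd(90, 138) = 6, gcd(92, 138) = 46, gcd(93, 138) = 3, gcd(94, 138) = 2, gcd(96, 138) = 6, gcd(98, 138) = 2, gcd(99, 138) = 3, gcd(100, 138) = 2, gcd(102, 138) = 6, gcd(104, 138) = 2, gcd(105, 138) = 3, gcd(106, 138) = 2, gcd(108, 138) = 6, gcd(110, 138) = 2, gcd(111, 138) = 3, gcd(112, 138) = 2, gcd(114, 138) = 6, gcd(115, 138) = 23, gcd(116, 138) = 2, gcd(117, 138) = 3, gcd(118, 138) = 2, gcd(120, 138) = 6, gcd(122, 138) = 2, gcd(123, 138) = 3, gcd(124, 138) = 2, gcd(126, 138) = 6, gcd(128, 138) = 2, gcd(129, 138) = 3, gcd(130, 138) = 2, gcd(132, 138) = 6, gcd(134, 138) = 2, gcd(135, 138) = 3, gcd(136, 138) = 2.
All other a ∈ {1, ..., 137} have gcd(a, 138) = 1 and are units. So the nonzero zero-divisors are exactly the 93 values of a appearing in this scan.

Final answer: nonzero zero-divisors of Z/138Z = {2, 3, 4, 6, 8, 9, 10, 12, 14, 15, 16, 18, 20, 21, 22, 23, 24, 26, 27, 28, 30, 32, 33, 34, 36, 38, 39, 40, 42, 44, 45, 46, 48, 50, 51, 52, 54, 56, 57, 58, 60, 62, 63, 64, 66, 68, 69, 70, 72, 74, 75, 76, 78, 80, 81, 82, 84, 86, 87, 88, 90, 92, 93, 94, 96, 98, 99, 100, 102, 104, 105, 106, 108, 110, 111, 112, 114, 115, 116, 117, 118, 120, 122, 123, 124, 126, 128, 129, 130, 132, 134, 135, 136}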